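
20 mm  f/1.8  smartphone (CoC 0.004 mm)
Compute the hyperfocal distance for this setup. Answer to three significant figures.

Hyperfocal distance H = f²/(N·c) + f = 20²/(1.8 × 0.004) + 20 = 400/0.0072 + 20 ≈ 55575.6 mm ≈ 55.6 m.

55.6 m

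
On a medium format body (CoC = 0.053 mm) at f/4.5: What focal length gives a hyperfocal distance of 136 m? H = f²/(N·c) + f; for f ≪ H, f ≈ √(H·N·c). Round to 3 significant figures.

From H = f²/(N·c) + f, with f ≪ H: f ≈ √(H·N·c) = √(136000 × 4.5 × 0.053) = √32436 ≈ 180.1 mm.
The +f correction barely moves this — solving exactly, f² + N·c·f − N·c·H = 0 ⇒ f = (−N·c + √((N·c)² + 4·N·c·H))/2 = (−0.2385 + √129744)/2 ≈ 179.98 mm, so f ≈ 180 mm.

180 mm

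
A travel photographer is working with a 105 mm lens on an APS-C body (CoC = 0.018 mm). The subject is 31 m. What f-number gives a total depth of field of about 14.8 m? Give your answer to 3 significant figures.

Write h = H − f = f²/(N·c). The thin-lens limits are Dn = s·h/(h + (s−f)) and Df = s·h/(h − (s−f)), so DoF = Df − Dn = 2·s·(s−f)·h / (h² − (s−f)²).
That is a quadratic in h: DoF·h² − 2·s·(s−f)·h − DoF·(s−f)² = 0 ⇒ h = (s−f)·(s + √(s² + DoF²)) / DoF = 30895 × (31000 + √(31000² + 14800²)) / 14800 = 30895 × (31000 + 34351.7) / 14800 ≈ 136422 mm.
Then N = f²/(c·h) = 105² / (0.018 × 136422) = 11025 / 2455.6 ≈ 4.49.

f/4.49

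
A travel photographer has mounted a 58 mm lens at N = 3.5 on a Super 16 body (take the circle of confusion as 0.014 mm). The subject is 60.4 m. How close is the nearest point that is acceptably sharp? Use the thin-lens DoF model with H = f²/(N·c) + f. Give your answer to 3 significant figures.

32.1 m

Hyperfocal distance H = f²/(N·c) + f = 58²/(3.5 × 0.014) + 58 = 3364/0.049 + 58 ≈ 68711.1 mm ≈ 68.71 m.
Near limit Dn = s·(H − f)/(H + s − 2f) = 60400 × (68711.1 − 58) / (68711.1 + 60400 − 2 × 58) = 60400 × 68653.1 / 128995.1 ≈ 32146 mm ≈ 32.1 m.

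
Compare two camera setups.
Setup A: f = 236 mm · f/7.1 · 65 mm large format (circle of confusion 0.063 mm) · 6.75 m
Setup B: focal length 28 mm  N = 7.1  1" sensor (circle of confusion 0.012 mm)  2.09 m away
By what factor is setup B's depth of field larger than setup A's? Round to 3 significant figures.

1.39

Setup A: H = 236²/(7.1×0.063) + 236 ≈ 124752.0 mm; DoF = Df − Dn = 7122.62 − 6414.43 ≈ 708.19 mm.
Setup B: H = 28²/(7.1×0.012) + 28 ≈ 9229.9 mm; DoF = Df − Dn = 2693.59 − 1707.40 ≈ 986.19 mm.
Ratio = 986.19 / 708.19 ≈ 1.39.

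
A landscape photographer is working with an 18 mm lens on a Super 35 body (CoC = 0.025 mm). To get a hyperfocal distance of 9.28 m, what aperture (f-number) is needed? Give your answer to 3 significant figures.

Rearrange H = f²/(N·c) + f for N: N = f² / ((H − f)·c).
N = 18² / ((9280 − 18) × 0.025) = 324 / 231.6 ≈ 1.40.

f/1.40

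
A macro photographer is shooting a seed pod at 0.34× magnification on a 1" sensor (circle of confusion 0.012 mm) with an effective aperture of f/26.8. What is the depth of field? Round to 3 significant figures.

5.56 mm

At magnification m, DoF ≈ 2·N_eff·c/m² = 2 × 26.8 × 0.012 / 0.34² = 0.6432 / 0.1156 ≈ 5.56 mm.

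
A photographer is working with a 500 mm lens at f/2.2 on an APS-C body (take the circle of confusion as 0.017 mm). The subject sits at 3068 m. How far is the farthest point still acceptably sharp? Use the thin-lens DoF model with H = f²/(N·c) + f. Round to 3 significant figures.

Hyperfocal distance H = f²/(N·c) + f = 500²/(2.2 × 0.017) + 500 = 250000/0.0374 + 500 ≈ 6684992.0 mm ≈ 6685 m.
Far limit Df = s·(H − f)/(H − s) = 3068000 × (6684992.0 − 500) / (6684992.0 − 3068000) = 3068000 × 6684492.0 / 3616992.0 ≈ 5669911 mm ≈ 5670 m.

5670 m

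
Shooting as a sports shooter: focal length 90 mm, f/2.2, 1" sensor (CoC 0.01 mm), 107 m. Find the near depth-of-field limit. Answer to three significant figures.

Hyperfocal distance H = f²/(N·c) + f = 90²/(2.2 × 0.01) + 90 = 8100/0.022 + 90 ≈ 368271.8 mm ≈ 368.3 m.
Near limit Dn = s·(H − f)/(H + s − 2f) = 107000 × (368271.8 − 90) / (368271.8 + 107000 − 2 × 90) = 107000 × 368181.8 / 475091.8 ≈ 82922 mm ≈ 82.9 m.

82.9 m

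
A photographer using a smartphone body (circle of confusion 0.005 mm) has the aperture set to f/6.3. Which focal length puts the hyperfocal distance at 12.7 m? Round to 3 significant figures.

20.0 mm

From H = f²/(N·c) + f, with f ≪ H: f ≈ √(H·N·c) = √(12700 × 6.3 × 0.005) = √400.05 ≈ 20.00 mm.
The +f correction barely moves this — solving exactly, f² + N·c·f − N·c·H = 0 ⇒ f = (−N·c + √((N·c)² + 4·N·c·H))/2 = (−0.0315 + √1600.2)/2 ≈ 19.986 mm, so f ≈ 20.0 mm.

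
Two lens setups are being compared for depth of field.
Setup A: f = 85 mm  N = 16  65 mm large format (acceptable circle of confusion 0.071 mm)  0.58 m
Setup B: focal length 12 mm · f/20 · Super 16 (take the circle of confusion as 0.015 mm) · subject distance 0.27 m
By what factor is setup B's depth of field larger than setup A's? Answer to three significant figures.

Setup A: H = 85²/(16×0.071) + 85 ≈ 6445.0 mm; DoF = Df − Dn = 628.951 − 538.118 ≈ 90.833 mm.
Setup B: H = 12²/(20×0.015) + 12 ≈ 492.0 mm; DoF = Df − Dn = 583.78 − 175.61 ≈ 408.17 mm.
Ratio = 408.17 / 90.833 ≈ 4.49.

4.49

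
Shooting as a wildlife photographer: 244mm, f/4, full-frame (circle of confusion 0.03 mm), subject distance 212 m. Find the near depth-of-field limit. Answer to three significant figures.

149 m

Hyperfocal distance H = f²/(N·c) + f = 244²/(4 × 0.03) + 244 = 59536/0.12 + 244 ≈ 496377.3 mm ≈ 496.4 m.
Near limit Dn = s·(H − f)/(H + s − 2f) = 212000 × (496377.3 − 244) / (496377.3 + 212000 − 2 × 244) = 212000 × 496133.3 / 707889.3 ≈ 148583 mm ≈ 149 m.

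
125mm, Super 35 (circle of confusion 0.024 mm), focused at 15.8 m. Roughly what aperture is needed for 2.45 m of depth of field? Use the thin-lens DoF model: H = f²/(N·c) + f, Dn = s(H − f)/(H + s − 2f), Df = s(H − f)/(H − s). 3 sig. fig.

Write h = H − f = f²/(N·c). The thin-lens limits are Dn = s·h/(h + (s−f)) and Df = s·h/(h − (s−f)), so DoF = Df − Dn = 2·s·(s−f)·h / (h² − (s−f)²).
That is a quadratic in h: DoF·h² − 2·s·(s−f)·h − DoF·(s−f)² = 0 ⇒ h = (s−f)·(s + √(s² + DoF²)) / DoF = 15675 × (15800 + √(15800² + 2450²)) / 2450 = 15675 × (15800 + 15988.8) / 2450 ≈ 203384 mm.
Then N = f²/(c·h) = 125² / (0.024 × 203384) = 15625 / 4881.2 ≈ 3.20.

f/3.20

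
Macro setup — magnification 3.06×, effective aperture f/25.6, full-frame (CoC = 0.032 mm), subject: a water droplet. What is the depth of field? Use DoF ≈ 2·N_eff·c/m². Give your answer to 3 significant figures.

At magnification m, DoF ≈ 2·N_eff·c/m² = 2 × 25.6 × 0.032 / 3.06² = 1.638 / 9.364 ≈ 0.175 mm.

0.175 mm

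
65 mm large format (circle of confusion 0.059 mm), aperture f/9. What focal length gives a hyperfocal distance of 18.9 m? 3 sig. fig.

99.9 mm

From H = f²/(N·c) + f, with f ≪ H: f ≈ √(H·N·c) = √(18900 × 9 × 0.059) = √10036 ≈ 100.2 mm.
Exact: f² + N·c·f − N·c·H = 0 ⇒ f = (−N·c + √((N·c)² + 4·N·c·H))/2 = (−0.531 + √40144)/2 ≈ 99.914 mm ≈ 99.9 mm.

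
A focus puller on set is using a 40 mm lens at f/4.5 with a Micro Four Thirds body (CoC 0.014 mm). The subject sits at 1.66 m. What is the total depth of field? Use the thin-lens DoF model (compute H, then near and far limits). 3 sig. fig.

Hyperfocal distance H = f²/(N·c) + f = 40²/(4.5 × 0.014) + 40 = 1600/0.063 + 40 ≈ 25436.8 mm ≈ 25.44 m.
Near limit Dn = s·(H − f)/(H + s − 2f) = 1660 × (25436.8 − 40) / (25436.8 + 1660 − 2 × 40) = 1660 × 25396.8 / 27016.8 ≈ 1560.46 mm.
Far limit Df = s·(H − f)/(H − s) = 1660 × (25436.8 − 40) / (25436.8 − 1660) = 1660 × 25396.8 / 23776.8 ≈ 1773.10 mm.
Depth of field = Df − Dn = 1773.10 − 1560.46 ≈ 212.64 mm.

213 mm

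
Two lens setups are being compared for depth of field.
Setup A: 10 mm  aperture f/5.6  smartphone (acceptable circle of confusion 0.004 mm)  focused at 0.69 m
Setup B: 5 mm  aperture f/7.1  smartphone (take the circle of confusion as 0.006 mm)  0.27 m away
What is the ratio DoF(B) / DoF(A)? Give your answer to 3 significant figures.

1.42

Setup A: H = 10²/(5.6×0.004) + 10 ≈ 4474.3 mm; DoF = Df − Dn = 813.99 − 598.79 ≈ 215.20 mm.
Setup B: H = 5²/(7.1×0.006) + 5 ≈ 591.9 mm; DoF = Df − Dn = 492.31 − 186.01 ≈ 306.30 mm.
Ratio = 306.30 / 215.20 ≈ 1.42.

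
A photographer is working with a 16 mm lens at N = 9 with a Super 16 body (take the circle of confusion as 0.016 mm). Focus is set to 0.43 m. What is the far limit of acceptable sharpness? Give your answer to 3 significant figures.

0.561 m

Hyperfocal distance H = f²/(N·c) + f = 16²/(9 × 0.016) + 16 = 256/0.144 + 16 ≈ 1793.8 mm ≈ 1.794 m.
Far limit Df = s·(H − f)/(H − s) = 430 × (1793.8 − 16) / (1793.8 − 430) = 430 × 1777.8 / 1363.8 ≈ 560.53 mm ≈ 0.561 m.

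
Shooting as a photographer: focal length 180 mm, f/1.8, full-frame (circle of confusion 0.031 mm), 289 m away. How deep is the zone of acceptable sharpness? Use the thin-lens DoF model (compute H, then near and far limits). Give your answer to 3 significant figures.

Hyperfocal distance H = f²/(N·c) + f = 180²/(1.8 × 0.031) + 180 = 32400/0.0558 + 180 ≈ 580825.2 mm ≈ 580.8 m.
Near limit Dn = s·(H − f)/(H + s − 2f) = 289000 × (580825.2 − 180) / (580825.2 + 289000 − 2 × 180) = 289000 × 580645.2 / 869465.2 ≈ 193000 mm.
Far limit Df = s·(H − f)/(H − s) = 289000 × (580825.2 − 180) / (580825.2 − 289000) = 289000 × 580645.2 / 291825.2 ≈ 575024 mm.
Depth of field = Df − Dn = 575024 − 193000 ≈ 382024 mm ≈ 382 m.

382 m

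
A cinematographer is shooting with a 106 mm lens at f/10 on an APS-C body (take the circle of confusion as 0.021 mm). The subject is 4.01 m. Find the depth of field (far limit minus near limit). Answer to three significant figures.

Hyperfocal distance H = f²/(N·c) + f = 106²/(10 × 0.021) + 106 = 11236/0.21 + 106 ≈ 53610.8 mm ≈ 53.61 m.
Near limit Dn = s·(H − f)/(H + s − 2f) = 4010 × (53610.8 − 106) / (53610.8 + 4010 − 2 × 106) = 4010 × 53504.8 / 57408.8 ≈ 3737.31 mm.
Far limit Df = s·(H − f)/(H − s) = 4010 × (53610.8 − 106) / (53610.8 − 4010) = 4010 × 53504.8 / 49600.8 ≈ 4325.62 mm.
Depth of field = Df − Dn = 4325.62 − 3737.31 ≈ 588.31 mm ≈ 0.588 m.

0.588 m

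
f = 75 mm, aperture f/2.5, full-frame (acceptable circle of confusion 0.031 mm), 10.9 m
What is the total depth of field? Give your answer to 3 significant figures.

3.33 m

Hyperfocal distance H = f²/(N·c) + f = 75²/(2.5 × 0.031) + 75 = 5625/0.0775 + 75 ≈ 72655.6 mm ≈ 72.66 m.
Near limit Dn = s·(H − f)/(H + s − 2f) = 10900 × (72655.6 − 75) / (72655.6 + 10900 − 2 × 75) = 10900 × 72580.6 / 83405.6 ≈ 9485.3 mm.
Far limit Df = s·(H − f)/(H − s) = 10900 × (72655.6 − 75) / (72655.6 − 10900) = 10900 × 72580.6 / 61755.6 ≈ 12810.6 mm.
Depth of field = Df − Dn = 12810.6 − 9485.3 ≈ 3325.3 mm ≈ 3.33 m.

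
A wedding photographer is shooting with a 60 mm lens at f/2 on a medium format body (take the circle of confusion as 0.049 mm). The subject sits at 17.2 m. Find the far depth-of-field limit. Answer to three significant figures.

Hyperfocal distance H = f²/(N·c) + f = 60²/(2 × 0.049) + 60 = 3600/0.098 + 60 ≈ 36794.7 mm ≈ 36.79 m.
Far limit Df = s·(H − f)/(H − s) = 17200 × (36794.7 − 60) / (36794.7 − 17200) = 17200 × 36734.7 / 19594.7 ≈ 32245 mm ≈ 32.2 m.

32.2 m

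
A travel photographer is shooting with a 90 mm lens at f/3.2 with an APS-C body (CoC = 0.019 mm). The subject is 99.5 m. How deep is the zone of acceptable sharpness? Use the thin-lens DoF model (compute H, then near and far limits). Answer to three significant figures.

335 m

Hyperfocal distance H = f²/(N·c) + f = 90²/(3.2 × 0.019) + 90 = 8100/0.0608 + 90 ≈ 133313.7 mm ≈ 133.3 m.
Near limit Dn = s·(H − f)/(H + s − 2f) = 99500 × (133313.7 − 90) / (133313.7 + 99500 − 2 × 90) = 99500 × 133223.7 / 232633.7 ≈ 56981 mm.
Far limit Df = s·(H − f)/(H − s) = 99500 × (133313.7 − 90) / (133313.7 − 99500) = 99500 × 133223.7 / 33813.7 ≈ 392023 mm.
Depth of field = Df − Dn = 392023 − 56981 ≈ 335042 mm ≈ 335 m.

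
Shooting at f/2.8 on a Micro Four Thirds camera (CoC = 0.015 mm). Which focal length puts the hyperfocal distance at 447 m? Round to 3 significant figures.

137 mm

From H = f²/(N·c) + f, with f ≪ H: f ≈ √(H·N·c) = √(447000 × 2.8 × 0.015) = √18774 ≈ 137.0 mm.
The +f correction barely moves this — solving exactly, f² + N·c·f − N·c·H = 0 ⇒ f = (−N·c + √((N·c)² + 4·N·c·H))/2 = (−0.042 + √75096)/2 ≈ 137.00 mm, so f ≈ 137 mm.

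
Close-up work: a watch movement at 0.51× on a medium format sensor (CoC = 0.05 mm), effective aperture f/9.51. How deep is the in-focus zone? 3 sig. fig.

At magnification m, DoF ≈ 2·N_eff·c/m² = 2 × 9.51 × 0.05 / 0.51² = 0.951 / 0.2601 ≈ 3.66 mm.

3.66 mm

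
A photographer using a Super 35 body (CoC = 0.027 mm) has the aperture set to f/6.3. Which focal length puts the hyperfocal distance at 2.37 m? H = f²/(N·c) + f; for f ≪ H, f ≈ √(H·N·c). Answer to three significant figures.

20.0 mm

From H = f²/(N·c) + f, with f ≪ H: f ≈ √(H·N·c) = √(2370 × 6.3 × 0.027) = √403.14 ≈ 20.08 mm.
Exact: f² + N·c·f − N·c·H = 0 ⇒ f = (−N·c + √((N·c)² + 4·N·c·H))/2 = (−0.1701 + √1612.6)/2 ≈ 19.993 mm ≈ 20.0 mm.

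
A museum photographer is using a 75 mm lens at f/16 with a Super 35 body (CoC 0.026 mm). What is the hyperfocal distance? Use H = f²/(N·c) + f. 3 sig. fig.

Hyperfocal distance H = f²/(N·c) + f = 75²/(16 × 0.026) + 75 = 5625/0.416 + 75 ≈ 13596.6 mm ≈ 13.6 m.

13.6 m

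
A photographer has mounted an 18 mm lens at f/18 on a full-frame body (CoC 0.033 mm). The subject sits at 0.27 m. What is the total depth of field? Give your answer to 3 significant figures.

317 mm

Hyperfocal distance H = f²/(N·c) + f = 18²/(18 × 0.033) + 18 = 324/0.594 + 18 ≈ 563.5 mm ≈ 0.563 m.
Near limit Dn = s·(H − f)/(H + s − 2f) = 270 × (563.5 − 18) / (563.5 + 270 − 2 × 18) = 270 × 545.5 / 797.5 ≈ 184.68 mm.
Far limit Df = s·(H − f)/(H − s) = 270 × (563.5 − 18) / (563.5 − 270) = 270 × 545.5 / 293.5 ≈ 501.86 mm.
Depth of field = Df − Dn = 501.86 − 184.68 ≈ 317.18 mm.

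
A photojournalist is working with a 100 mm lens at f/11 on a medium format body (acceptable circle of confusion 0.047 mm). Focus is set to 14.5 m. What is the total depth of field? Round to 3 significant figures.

48.4 m

Hyperfocal distance H = f²/(N·c) + f = 100²/(11 × 0.047) + 100 = 10000/0.517 + 100 ≈ 19442.4 mm ≈ 19.44 m.
Near limit Dn = s·(H − f)/(H + s − 2f) = 14500 × (19442.4 − 100) / (19442.4 + 14500 − 2 × 100) = 14500 × 19342.4 / 33742.4 ≈ 8312 mm.
Far limit Df = s·(H − f)/(H − s) = 14500 × (19442.4 − 100) / (19442.4 − 14500) = 14500 × 19342.4 / 4942.4 ≈ 56747 mm.
Depth of field = Df − Dn = 56747 − 8312 ≈ 48435 mm ≈ 48.4 m.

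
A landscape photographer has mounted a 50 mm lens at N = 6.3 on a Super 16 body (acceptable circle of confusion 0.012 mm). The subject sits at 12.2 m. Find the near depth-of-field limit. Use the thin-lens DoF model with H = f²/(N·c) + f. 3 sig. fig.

Hyperfocal distance H = f²/(N·c) + f = 50²/(6.3 × 0.012) + 50 = 2500/0.0756 + 50 ≈ 33118.8 mm ≈ 33.12 m.
Near limit Dn = s·(H − f)/(H + s − 2f) = 12200 × (33118.8 − 50) / (33118.8 + 12200 − 2 × 50) = 12200 × 33068.8 / 45218.8 ≈ 8921.9 mm ≈ 8.92 m.

8.92 m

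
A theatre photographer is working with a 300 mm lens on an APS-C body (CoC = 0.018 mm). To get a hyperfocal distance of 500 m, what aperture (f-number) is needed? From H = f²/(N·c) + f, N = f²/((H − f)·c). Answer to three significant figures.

f/10

Rearrange H = f²/(N·c) + f for N: N = f² / ((H − f)·c).
N = 300² / ((500000 − 300) × 0.018) = 90000 / 8995 ≈ 10.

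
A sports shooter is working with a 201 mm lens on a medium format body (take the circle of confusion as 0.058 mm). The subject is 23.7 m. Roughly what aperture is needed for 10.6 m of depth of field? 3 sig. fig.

f/6.33

Write h = H − f = f²/(N·c). The thin-lens limits are Dn = s·h/(h + (s−f)) and Df = s·h/(h − (s−f)), so DoF = Df − Dn = 2·s·(s−f)·h / (h² − (s−f)²).
That is a quadratic in h: DoF·h² − 2·s·(s−f)·h − DoF·(s−f)² = 0 ⇒ h = (s−f)·(s + √(s² + DoF²)) / DoF = 23499 × (23700 + √(23700² + 10600²)) / 10600 = 23499 × (23700 + 25962.5) / 10600 ≈ 110096 mm.
Then N = f²/(c·h) = 201² / (0.058 × 110096) = 40401 / 6385.6 ≈ 6.33.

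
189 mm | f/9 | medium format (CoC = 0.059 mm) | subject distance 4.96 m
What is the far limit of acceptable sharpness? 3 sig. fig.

5.34 m

Hyperfocal distance H = f²/(N·c) + f = 189²/(9 × 0.059) + 189 = 35721/0.531 + 189 ≈ 67460.2 mm ≈ 67.46 m.
Far limit Df = s·(H − f)/(H − s) = 4960 × (67460.2 − 189) / (67460.2 − 4960) = 4960 × 67271.2 / 62500.2 ≈ 5338.6 mm ≈ 5.34 m.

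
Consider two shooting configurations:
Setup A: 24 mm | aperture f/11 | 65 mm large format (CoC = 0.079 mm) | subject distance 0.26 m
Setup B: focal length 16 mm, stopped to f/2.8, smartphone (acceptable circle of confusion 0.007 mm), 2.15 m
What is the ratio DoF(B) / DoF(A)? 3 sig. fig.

Setup A: H = 24²/(11×0.079) + 24 ≈ 686.8 mm; DoF = Df − Dn = 403.76 − 191.73 ≈ 212.03 mm.
Setup B: H = 16²/(2.8×0.007) + 16 ≈ 13077.2 mm; DoF = Df − Dn = 2569.88 − 1848.06 ≈ 721.82 mm.
Ratio = 721.82 / 212.03 ≈ 3.40.

3.40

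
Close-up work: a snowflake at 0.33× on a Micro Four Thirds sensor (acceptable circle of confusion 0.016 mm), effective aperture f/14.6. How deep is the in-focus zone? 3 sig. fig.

4.29 mm

At magnification m, DoF ≈ 2·N_eff·c/m² = 2 × 14.6 × 0.016 / 0.33² = 0.4672 / 0.1089 ≈ 4.29 mm.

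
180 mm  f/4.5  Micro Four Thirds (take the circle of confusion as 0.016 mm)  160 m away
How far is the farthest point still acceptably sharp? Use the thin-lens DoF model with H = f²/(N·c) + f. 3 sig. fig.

248 m

Hyperfocal distance H = f²/(N·c) + f = 180²/(4.5 × 0.016) + 180 = 32400/0.072 + 180 ≈ 450180.0 mm ≈ 450.2 m.
Far limit Df = s·(H − f)/(H − s) = 160000 × (450180.0 − 180) / (450180.0 − 160000) = 160000 × 450000.0 / 290180.0 ≈ 248122 mm ≈ 248 m.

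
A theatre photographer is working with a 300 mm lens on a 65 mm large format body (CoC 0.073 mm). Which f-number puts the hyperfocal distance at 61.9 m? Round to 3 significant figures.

f/20

Rearrange H = f²/(N·c) + f for N: N = f² / ((H − f)·c).
N = 300² / ((61900 − 300) × 0.073) = 90000 / 4497 ≈ 20.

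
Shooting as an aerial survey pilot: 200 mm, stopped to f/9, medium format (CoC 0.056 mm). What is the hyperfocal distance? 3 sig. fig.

79.6 m

Hyperfocal distance H = f²/(N·c) + f = 200²/(9 × 0.056) + 200 = 40000/0.504 + 200 ≈ 79565.1 mm ≈ 79.6 m.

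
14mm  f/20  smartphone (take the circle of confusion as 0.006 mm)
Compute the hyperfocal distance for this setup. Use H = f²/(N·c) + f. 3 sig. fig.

Hyperfocal distance H = f²/(N·c) + f = 14²/(20 × 0.006) + 14 = 196/0.12 + 14 ≈ 1647.3 mm ≈ 1.65 m.

1.65 m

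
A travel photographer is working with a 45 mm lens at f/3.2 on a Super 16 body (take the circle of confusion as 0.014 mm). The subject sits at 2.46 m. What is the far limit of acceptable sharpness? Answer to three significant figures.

2.60 m

Hyperfocal distance H = f²/(N·c) + f = 45²/(3.2 × 0.014) + 45 = 2025/0.0448 + 45 ≈ 45245.9 mm ≈ 45.25 m.
Far limit Df = s·(H − f)/(H − s) = 2460 × (45245.9 − 45) / (45245.9 − 2460) = 2460 × 45200.9 / 42785.9 ≈ 2598.9 mm ≈ 2.60 m.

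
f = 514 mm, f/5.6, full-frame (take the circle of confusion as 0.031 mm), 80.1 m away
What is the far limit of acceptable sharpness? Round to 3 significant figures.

84.5 m

Hyperfocal distance H = f²/(N·c) + f = 514²/(5.6 × 0.031) + 514 = 264196/0.1736 + 514 ≈ 1522380.4 mm ≈ 1522 m.
Far limit Df = s·(H − f)/(H − s) = 80100 × (1522380.4 − 514) / (1522380.4 − 80100) = 80100 × 1521866.4 / 1442280.4 ≈ 84520 mm ≈ 84.5 m.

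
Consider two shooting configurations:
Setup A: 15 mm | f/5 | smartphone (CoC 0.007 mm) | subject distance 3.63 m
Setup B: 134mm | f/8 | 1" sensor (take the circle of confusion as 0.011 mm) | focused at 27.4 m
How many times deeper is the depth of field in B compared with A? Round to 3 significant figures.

1.25

Setup A: H = 15²/(5×0.007) + 15 ≈ 6443.6 mm; DoF = Df − Dn = 8294.0 − 2323.4 ≈ 5970.6 mm.
Setup B: H = 134²/(8×0.011) + 134 ≈ 204179.5 mm; DoF = Df − Dn = 31626.1 − 24170.2 ≈ 7455.9 mm.
Ratio = 7455.9 / 5970.6 ≈ 1.25.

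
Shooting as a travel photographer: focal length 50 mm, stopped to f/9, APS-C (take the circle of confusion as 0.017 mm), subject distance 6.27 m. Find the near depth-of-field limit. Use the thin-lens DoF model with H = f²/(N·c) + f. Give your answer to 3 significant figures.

Hyperfocal distance H = f²/(N·c) + f = 50²/(9 × 0.017) + 50 = 2500/0.153 + 50 ≈ 16389.9 mm ≈ 16.39 m.
Near limit Dn = s·(H − f)/(H + s − 2f) = 6270 × (16389.9 − 50) / (16389.9 + 6270 − 2 × 50) = 6270 × 16339.9 / 22559.9 ≈ 4541.3 mm ≈ 4.54 m.

4.54 m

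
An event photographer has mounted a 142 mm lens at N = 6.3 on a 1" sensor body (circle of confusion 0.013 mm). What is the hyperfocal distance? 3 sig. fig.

246 m

Hyperfocal distance H = f²/(N·c) + f = 142²/(6.3 × 0.013) + 142 = 20164/0.0819 + 142 ≈ 246344.7 mm ≈ 246 m.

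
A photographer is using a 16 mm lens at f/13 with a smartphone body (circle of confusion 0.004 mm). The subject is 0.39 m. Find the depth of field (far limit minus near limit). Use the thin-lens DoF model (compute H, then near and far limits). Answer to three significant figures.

Hyperfocal distance H = f²/(N·c) + f = 16²/(13 × 0.004) + 16 = 256/0.052 + 16 ≈ 4939.1 mm ≈ 4.939 m.
Near limit Dn = s·(H − f)/(H + s − 2f) = 390 × (4939.1 − 16) / (4939.1 + 390 − 2 × 16) = 390 × 4923.1 / 5297.1 ≈ 362.464 mm.
Far limit Df = s·(H − f)/(H − s) = 390 × (4939.1 − 16) / (4939.1 − 390) = 390 × 4923.1 / 4549.1 ≈ 422.064 mm.
Depth of field = Df − Dn = 422.064 − 362.464 ≈ 59.600 mm.

59.6 mm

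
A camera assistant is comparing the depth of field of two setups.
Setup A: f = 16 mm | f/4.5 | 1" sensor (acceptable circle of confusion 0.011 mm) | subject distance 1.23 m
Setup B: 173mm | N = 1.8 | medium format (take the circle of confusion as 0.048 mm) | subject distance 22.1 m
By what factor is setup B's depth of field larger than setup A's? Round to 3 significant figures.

Setup A: H = 16²/(4.5×0.011) + 16 ≈ 5187.7 mm; DoF = Df − Dn = 1607.29 − 996.16 ≈ 611.13 mm.
Setup B: H = 173²/(1.8×0.048) + 173 ≈ 346573.5 mm; DoF = Df − Dn = 23593.5 − 20784.4 ≈ 2809.1 mm.
Ratio = 2809.1 / 611.13 ≈ 4.60.

4.60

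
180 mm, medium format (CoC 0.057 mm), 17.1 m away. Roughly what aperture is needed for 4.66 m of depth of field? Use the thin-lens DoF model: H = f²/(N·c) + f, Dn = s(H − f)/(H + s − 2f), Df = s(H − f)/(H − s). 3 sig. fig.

f/4.50

Write h = H − f = f²/(N·c). The thin-lens limits are Dn = s·h/(h + (s−f)) and Df = s·h/(h − (s−f)), so DoF = Df − Dn = 2·s·(s−f)·h / (h² − (s−f)²).
That is a quadratic in h: DoF·h² − 2·s·(s−f)·h − DoF·(s−f)² = 0 ⇒ h = (s−f)·(s + √(s² + DoF²)) / DoF = 16920 × (17100 + √(17100² + 4660²)) / 4660 = 16920 × (17100 + 17723.6) / 4660 ≈ 126441 mm.
Then N = f²/(c·h) = 180² / (0.057 × 126441) = 32400 / 7207.1 ≈ 4.50.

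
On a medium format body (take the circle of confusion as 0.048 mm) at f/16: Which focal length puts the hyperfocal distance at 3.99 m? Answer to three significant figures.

From H = f²/(N·c) + f, with f ≪ H: f ≈ √(H·N·c) = √(3990 × 16 × 0.048) = √3064.3 ≈ 55.36 mm.
Exact: f² + N·c·f − N·c·H = 0 ⇒ f = (−N·c + √((N·c)² + 4·N·c·H))/2 = (−0.768 + √12258)/2 ≈ 54.974 mm ≈ 55.0 mm.

55.0 mm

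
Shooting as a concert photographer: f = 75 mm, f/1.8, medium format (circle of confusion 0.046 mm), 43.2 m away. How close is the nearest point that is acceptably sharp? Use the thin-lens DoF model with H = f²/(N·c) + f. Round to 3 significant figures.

26.4 m

Hyperfocal distance H = f²/(N·c) + f = 75²/(1.8 × 0.046) + 75 = 5625/0.0828 + 75 ≈ 68009.8 mm ≈ 68.01 m.
Near limit Dn = s·(H − f)/(H + s − 2f) = 43200 × (68009.8 − 75) / (68009.8 + 43200 − 2 × 75) = 43200 × 67934.8 / 111059.8 ≈ 26425 mm ≈ 26.4 m.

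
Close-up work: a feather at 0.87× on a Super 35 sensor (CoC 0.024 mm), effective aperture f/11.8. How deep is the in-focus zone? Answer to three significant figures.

At magnification m, DoF ≈ 2·N_eff·c/m² = 2 × 11.8 × 0.024 / 0.87² = 0.5664 / 0.7569 ≈ 0.748 mm.

0.748 mm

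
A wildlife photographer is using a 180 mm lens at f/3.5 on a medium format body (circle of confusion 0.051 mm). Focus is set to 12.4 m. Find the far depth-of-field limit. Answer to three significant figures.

13.3 m

Hyperfocal distance H = f²/(N·c) + f = 180²/(3.5 × 0.051) + 180 = 32400/0.1785 + 180 ≈ 181692.6 mm ≈ 181.7 m.
Far limit Df = s·(H − f)/(H − s) = 12400 × (181692.6 − 180) / (181692.6 − 12400) = 12400 × 181512.6 / 169292.6 ≈ 13295 mm ≈ 13.3 m.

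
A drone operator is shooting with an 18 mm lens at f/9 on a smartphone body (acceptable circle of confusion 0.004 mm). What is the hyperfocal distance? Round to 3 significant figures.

9.02 m

Hyperfocal distance H = f²/(N·c) + f = 18²/(9 × 0.004) + 18 = 324/0.036 + 18 ≈ 9018.0 mm ≈ 9.02 m.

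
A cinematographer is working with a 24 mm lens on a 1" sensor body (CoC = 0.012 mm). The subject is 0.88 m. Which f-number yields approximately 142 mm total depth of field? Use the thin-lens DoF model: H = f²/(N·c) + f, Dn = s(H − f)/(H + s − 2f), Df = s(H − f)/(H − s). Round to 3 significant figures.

Write h = H − f = f²/(N·c). The thin-lens limits are Dn = s·h/(h + (s−f)) and Df = s·h/(h − (s−f)), so DoF = Df − Dn = 2·s·(s−f)·h / (h² − (s−f)²).
That is a quadratic in h: DoF·h² − 2·s·(s−f)·h − DoF·(s−f)² = 0 ⇒ h = (s−f)·(s + √(s² + DoF²)) / DoF = 856 × (880 + √(880² + 142²)) / 142 = 856 × (880 + 891.383) / 142 ≈ 10678 mm.
Then N = f²/(c·h) = 24² / (0.012 × 10678) = 576 / 128.14 ≈ 4.50.

f/4.50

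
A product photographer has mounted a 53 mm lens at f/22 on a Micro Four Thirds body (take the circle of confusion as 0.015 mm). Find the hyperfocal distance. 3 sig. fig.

8.57 m

Hyperfocal distance H = f²/(N·c) + f = 53²/(22 × 0.015) + 53 = 2809/0.33 + 53 ≈ 8565.1 mm ≈ 8.57 m.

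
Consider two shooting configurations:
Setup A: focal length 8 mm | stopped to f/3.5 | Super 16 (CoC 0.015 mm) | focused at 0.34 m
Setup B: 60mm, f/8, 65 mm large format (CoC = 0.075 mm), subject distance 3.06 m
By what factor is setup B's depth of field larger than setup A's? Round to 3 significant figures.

Setup A: H = 8²/(3.5×0.015) + 8 ≈ 1227.0 mm; DoF = Df − Dn = 467.25 − 267.22 ≈ 200.03 mm.
Setup B: H = 60²/(8×0.075) + 60 ≈ 6060.0 mm; DoF = Df − Dn = 6120.0 − 2040.0 ≈ 4080.0 mm.
Ratio = 4080.0 / 200.03 ≈ 20.4.

20.4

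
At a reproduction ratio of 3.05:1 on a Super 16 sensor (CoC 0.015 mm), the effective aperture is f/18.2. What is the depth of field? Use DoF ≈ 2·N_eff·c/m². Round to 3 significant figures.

0.0587 mm

At magnification m, DoF ≈ 2·N_eff·c/m² = 2 × 18.2 × 0.015 / 3.05² = 0.546 / 9.302 ≈ 0.0587 mm.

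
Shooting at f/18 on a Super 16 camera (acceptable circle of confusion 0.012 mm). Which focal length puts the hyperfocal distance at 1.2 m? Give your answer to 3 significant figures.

16.0 mm

From H = f²/(N·c) + f, with f ≪ H: f ≈ √(H·N·c) = √(1200 × 18 × 0.012) = √259.20 ≈ 16.10 mm.
Exact: f² + N·c·f − N·c·H = 0 ⇒ f = (−N·c + √((N·c)² + 4·N·c·H))/2 = (−0.216 + √1036.8)/2 ≈ 15.992 mm ≈ 16.0 mm.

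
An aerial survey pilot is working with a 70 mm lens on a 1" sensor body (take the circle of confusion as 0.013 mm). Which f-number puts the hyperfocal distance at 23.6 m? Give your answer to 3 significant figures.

f/16

Rearrange H = f²/(N·c) + f for N: N = f² / ((H − f)·c).
N = 70² / ((23600 − 70) × 0.013) = 4900 / 305.9 ≈ 16.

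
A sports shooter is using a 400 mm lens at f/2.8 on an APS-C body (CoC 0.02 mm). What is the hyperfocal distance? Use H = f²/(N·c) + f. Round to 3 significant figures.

Hyperfocal distance H = f²/(N·c) + f = 400²/(2.8 × 0.02) + 400 = 160000/0.056 + 400 ≈ 2857542.9 mm ≈ 2860 m.

2860 m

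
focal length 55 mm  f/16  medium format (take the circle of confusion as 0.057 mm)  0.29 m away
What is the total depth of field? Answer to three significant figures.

41.3 mm

Hyperfocal distance H = f²/(N·c) + f = 55²/(16 × 0.057) + 55 = 3025/0.912 + 55 ≈ 3371.9 mm ≈ 3.372 m.
Near limit Dn = s·(H − f)/(H + s − 2f) = 290 × (3371.9 − 55) / (3371.9 + 290 − 2 × 55) = 290 × 3316.9 / 3551.9 ≈ 270.813 mm.
Far limit Df = s·(H − f)/(H − s) = 290 × (3371.9 − 55) / (3371.9 − 290) = 290 × 3316.9 / 3081.9 ≈ 312.113 mm.
Depth of field = Df − Dn = 312.113 − 270.813 ≈ 41.300 mm.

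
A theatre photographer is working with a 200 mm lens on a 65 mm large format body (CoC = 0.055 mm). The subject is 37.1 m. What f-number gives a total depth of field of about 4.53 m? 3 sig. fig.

Write h = H − f = f²/(N·c). The thin-lens limits are Dn = s·h/(h + (s−f)) and Df = s·h/(h − (s−f)), so DoF = Df − Dn = 2·s·(s−f)·h / (h² − (s−f)²).
That is a quadratic in h: DoF·h² − 2·s·(s−f)·h − DoF·(s−f)² = 0 ⇒ h = (s−f)·(s + √(s² + DoF²)) / DoF = 36900 × (37100 + √(37100² + 4530²)) / 4530 = 36900 × (37100 + 37375.5) / 4530 ≈ 606655 mm.
Then N = f²/(c·h) = 200² / (0.055 × 606655) = 40000 / 33366 ≈ 1.20.

f/1.20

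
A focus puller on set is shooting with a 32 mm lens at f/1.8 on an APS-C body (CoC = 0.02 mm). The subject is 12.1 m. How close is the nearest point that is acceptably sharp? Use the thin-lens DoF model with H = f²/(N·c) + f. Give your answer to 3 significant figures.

Hyperfocal distance H = f²/(N·c) + f = 32²/(1.8 × 0.02) + 32 = 1024/0.036 + 32 ≈ 28476.4 mm ≈ 28.48 m.
Near limit Dn = s·(H − f)/(H + s − 2f) = 12100 × (28476.4 − 32) / (28476.4 + 12100 − 2 × 32) = 12100 × 28444.4 / 40512.4 ≈ 8495.6 mm ≈ 8.50 m.

8.50 m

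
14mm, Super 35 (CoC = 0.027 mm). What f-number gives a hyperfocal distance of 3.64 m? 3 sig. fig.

f/2.00

Rearrange H = f²/(N·c) + f for N: N = f² / ((H − f)·c).
N = 14² / ((3640 − 14) × 0.027) = 196 / 97.90 ≈ 2.00.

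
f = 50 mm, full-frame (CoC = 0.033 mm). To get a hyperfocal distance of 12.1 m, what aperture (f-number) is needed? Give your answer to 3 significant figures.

Rearrange H = f²/(N·c) + f for N: N = f² / ((H − f)·c).
N = 50² / ((12100 − 50) × 0.033) = 2500 / 397.7 ≈ 6.29.

f/6.29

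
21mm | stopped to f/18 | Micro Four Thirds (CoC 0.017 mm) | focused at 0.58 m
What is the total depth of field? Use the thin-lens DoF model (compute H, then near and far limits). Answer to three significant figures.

Hyperfocal distance H = f²/(N·c) + f = 21²/(18 × 0.017) + 21 = 441/0.306 + 21 ≈ 1462.2 mm ≈ 1.462 m.
Near limit Dn = s·(H − f)/(H + s − 2f) = 580 × (1462.2 − 21) / (1462.2 + 580 − 2 × 21) = 580 × 1441.2 / 2000.2 ≈ 417.90 mm.
Far limit Df = s·(H − f)/(H − s) = 580 × (1462.2 − 21) / (1462.2 − 580) = 580 × 1441.2 / 882.2 ≈ 947.52 mm.
Depth of field = Df − Dn = 947.52 − 417.90 ≈ 529.62 mm ≈ 0.530 m.

0.530 m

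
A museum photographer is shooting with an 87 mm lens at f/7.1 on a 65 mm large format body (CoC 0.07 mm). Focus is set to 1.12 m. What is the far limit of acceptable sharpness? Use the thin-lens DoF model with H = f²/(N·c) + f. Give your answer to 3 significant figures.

1.20 m

Hyperfocal distance H = f²/(N·c) + f = 87²/(7.1 × 0.07) + 87 = 7569/0.497 + 87 ≈ 15316.4 mm ≈ 15.32 m.
Far limit Df = s·(H − f)/(H − s) = 1120 × (15316.4 − 87) / (15316.4 − 1120) = 1120 × 15229.4 / 14196.4 ≈ 1201.5 mm ≈ 1.20 m.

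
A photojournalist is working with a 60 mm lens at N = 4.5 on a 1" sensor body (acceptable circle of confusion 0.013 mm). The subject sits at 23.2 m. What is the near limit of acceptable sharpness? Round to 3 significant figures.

16.9 m

Hyperfocal distance H = f²/(N·c) + f = 60²/(4.5 × 0.013) + 60 = 3600/0.0585 + 60 ≈ 61598.5 mm ≈ 61.60 m.
Near limit Dn = s·(H − f)/(H + s − 2f) = 23200 × (61598.5 − 60) / (61598.5 + 23200 − 2 × 60) = 23200 × 61538.5 / 84678.5 ≈ 16860 mm ≈ 16.9 m.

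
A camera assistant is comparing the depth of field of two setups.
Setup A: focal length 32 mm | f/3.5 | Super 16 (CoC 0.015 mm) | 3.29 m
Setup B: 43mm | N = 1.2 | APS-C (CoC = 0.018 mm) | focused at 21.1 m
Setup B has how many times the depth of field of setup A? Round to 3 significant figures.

9.77

Setup A: H = 32²/(3.5×0.015) + 32 ≈ 19536.8 mm; DoF = Df − Dn = 3949.8 − 2819.1 ≈ 1130.7 mm.
Setup B: H = 43²/(1.2×0.018) + 43 ≈ 85644.9 mm; DoF = Df − Dn = 27984 − 16934 ≈ 11050 mm.
Ratio = 11050 / 1130.7 ≈ 9.77.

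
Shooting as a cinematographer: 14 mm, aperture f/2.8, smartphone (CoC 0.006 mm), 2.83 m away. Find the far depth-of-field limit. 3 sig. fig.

3.73 m

Hyperfocal distance H = f²/(N·c) + f = 14²/(2.8 × 0.006) + 14 = 196/0.0168 + 14 ≈ 11680.7 mm ≈ 11.68 m.
Far limit Df = s·(H − f)/(H − s) = 2830 × (11680.7 − 14) / (11680.7 − 2830) = 2830 × 11666.7 / 8850.7 ≈ 3730.4 mm ≈ 3.73 m.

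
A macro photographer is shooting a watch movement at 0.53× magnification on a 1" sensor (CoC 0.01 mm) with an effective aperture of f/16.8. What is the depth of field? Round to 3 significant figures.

1.20 mm

At magnification m, DoF ≈ 2·N_eff·c/m² = 2 × 16.8 × 0.01 / 0.53² = 0.336 / 0.2809 ≈ 1.2 mm.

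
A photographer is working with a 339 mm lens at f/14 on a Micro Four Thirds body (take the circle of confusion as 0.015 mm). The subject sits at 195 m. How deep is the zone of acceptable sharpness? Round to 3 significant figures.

Hyperfocal distance H = f²/(N·c) + f = 339²/(14 × 0.015) + 339 = 114921/0.21 + 339 ≈ 547581.9 mm ≈ 547.6 m.
Near limit Dn = s·(H − f)/(H + s − 2f) = 195000 × (547581.9 − 339) / (547581.9 + 195000 − 2 × 339) = 195000 × 547242.9 / 741903.9 ≈ 143836 mm.
Far limit Df = s·(H − f)/(H − s) = 195000 × (547581.9 − 339) / (547581.9 − 195000) = 195000 × 547242.9 / 352581.9 ≈ 302660 mm.
Depth of field = Df − Dn = 302660 − 143836 ≈ 158824 mm ≈ 159 m.

159 m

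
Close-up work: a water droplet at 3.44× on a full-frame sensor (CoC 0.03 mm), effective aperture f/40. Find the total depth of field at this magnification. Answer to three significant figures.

At magnification m, DoF ≈ 2·N_eff·c/m² = 2 × 40 × 0.03 / 3.44² = 2.4 / 11.83 ≈ 0.203 mm.

0.203 mm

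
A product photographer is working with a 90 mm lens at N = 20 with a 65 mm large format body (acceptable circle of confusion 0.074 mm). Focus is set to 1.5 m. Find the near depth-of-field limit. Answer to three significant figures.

Hyperfocal distance H = f²/(N·c) + f = 90²/(20 × 0.074) + 90 = 8100/1.48 + 90 ≈ 5563.0 mm ≈ 5.563 m.
Near limit Dn = s·(H − f)/(H + s − 2f) = 1500 × (5563.0 − 90) / (5563.0 + 1500 − 2 × 90) = 1500 × 5473.0 / 6883.0 ≈ 1192.7 mm ≈ 1.19 m.

1.19 m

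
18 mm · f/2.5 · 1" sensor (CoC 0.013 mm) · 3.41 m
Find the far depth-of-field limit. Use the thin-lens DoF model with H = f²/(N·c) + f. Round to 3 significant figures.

Hyperfocal distance H = f²/(N·c) + f = 18²/(2.5 × 0.013) + 18 = 324/0.0325 + 18 ≈ 9987.2 mm ≈ 9.987 m.
Far limit Df = s·(H − f)/(H − s) = 3410 × (9987.2 − 18) / (9987.2 − 3410) = 3410 × 9969.2 / 6577.2 ≈ 5168.6 mm ≈ 5.17 m.

5.17 m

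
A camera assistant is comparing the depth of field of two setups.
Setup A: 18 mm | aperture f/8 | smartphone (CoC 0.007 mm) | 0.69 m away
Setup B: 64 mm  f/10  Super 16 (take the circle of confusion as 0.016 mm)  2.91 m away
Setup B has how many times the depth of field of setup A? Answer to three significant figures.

Setup A: H = 18²/(8×0.007) + 18 ≈ 5803.7 mm; DoF = Df − Dn = 780.67 − 618.20 ≈ 162.47 mm.
Setup B: H = 64²/(10×0.016) + 64 ≈ 25664.0 mm; DoF = Df − Dn = 3273.97 − 2618.86 ≈ 655.11 mm.
Ratio = 655.11 / 162.47 ≈ 4.03.

4.03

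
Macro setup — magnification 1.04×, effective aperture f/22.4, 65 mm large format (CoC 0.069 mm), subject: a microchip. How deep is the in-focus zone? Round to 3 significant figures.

2.86 mm

At magnification m, DoF ≈ 2·N_eff·c/m² = 2 × 22.4 × 0.069 / 1.04² = 3.091 / 1.082 ≈ 2.86 mm.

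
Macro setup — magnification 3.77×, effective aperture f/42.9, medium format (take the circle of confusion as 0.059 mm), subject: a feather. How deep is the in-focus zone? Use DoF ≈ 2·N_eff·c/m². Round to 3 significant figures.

0.356 mm

At magnification m, DoF ≈ 2·N_eff·c/m² = 2 × 42.9 × 0.059 / 3.77² = 5.062 / 14.21 ≈ 0.356 mm.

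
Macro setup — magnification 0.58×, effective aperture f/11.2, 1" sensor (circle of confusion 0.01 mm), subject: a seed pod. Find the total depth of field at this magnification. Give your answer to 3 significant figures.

0.666 mm

At magnification m, DoF ≈ 2·N_eff·c/m² = 2 × 11.2 × 0.01 / 0.58² = 0.224 / 0.3364 ≈ 0.666 mm.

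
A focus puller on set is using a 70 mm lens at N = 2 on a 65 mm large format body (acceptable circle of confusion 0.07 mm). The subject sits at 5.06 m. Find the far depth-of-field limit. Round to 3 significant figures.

Hyperfocal distance H = f²/(N·c) + f = 70²/(2 × 0.07) + 70 = 4900/0.14 + 70 ≈ 35070.0 mm ≈ 35.07 m.
Far limit Df = s·(H − f)/(H − s) = 5060 × (35070.0 − 70) / (35070.0 − 5060) = 5060 × 35000.0 / 30010.0 ≈ 5901.4 mm ≈ 5.90 m.

5.90 m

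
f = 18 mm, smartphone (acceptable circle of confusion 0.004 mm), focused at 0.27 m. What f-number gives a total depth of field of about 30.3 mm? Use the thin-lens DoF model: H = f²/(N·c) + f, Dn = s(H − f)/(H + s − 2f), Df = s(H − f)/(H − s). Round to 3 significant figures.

f/18

Write h = H − f = f²/(N·c). The thin-lens limits are Dn = s·h/(h + (s−f)) and Df = s·h/(h − (s−f)), so DoF = Df − Dn = 2·s·(s−f)·h / (h² − (s−f)²).
That is a quadratic in h: DoF·h² − 2·s·(s−f)·h − DoF·(s−f)² = 0 ⇒ h = (s−f)·(s + √(s² + DoF²)) / DoF = 252 × (270 + √(270² + 30.3²)) / 30.3 = 252 × (270 + 271.695) / 30.3 ≈ 4505.2 mm.
Then N = f²/(c·h) = 18² / (0.004 × 4505.2) = 324 / 18.021 ≈ 18.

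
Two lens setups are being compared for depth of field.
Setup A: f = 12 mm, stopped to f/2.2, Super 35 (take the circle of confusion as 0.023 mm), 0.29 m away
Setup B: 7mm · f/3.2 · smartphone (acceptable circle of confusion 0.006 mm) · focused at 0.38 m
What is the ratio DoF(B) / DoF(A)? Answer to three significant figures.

1.98

Setup A: H = 12²/(2.2×0.023) + 12 ≈ 2857.8 mm; DoF = Df − Dn = 321.396 − 264.192 ≈ 57.204 mm.
Setup B: H = 7²/(3.2×0.006) + 7 ≈ 2559.1 mm; DoF = Df − Dn = 445.05 − 331.54 ≈ 113.51 mm.
Ratio = 113.51 / 57.204 ≈ 1.98.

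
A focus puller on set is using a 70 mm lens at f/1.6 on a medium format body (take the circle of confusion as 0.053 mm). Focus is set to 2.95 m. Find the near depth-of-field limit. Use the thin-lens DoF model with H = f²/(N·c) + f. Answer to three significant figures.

2.81 m

Hyperfocal distance H = f²/(N·c) + f = 70²/(1.6 × 0.053) + 70 = 4900/0.0848 + 70 ≈ 57853.0 mm ≈ 57.85 m.
Near limit Dn = s·(H − f)/(H + s − 2f) = 2950 × (57853.0 − 70) / (57853.0 + 2950 − 2 × 70) = 2950 × 57783.0 / 60663.0 ≈ 2809.9 mm ≈ 2.81 m.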